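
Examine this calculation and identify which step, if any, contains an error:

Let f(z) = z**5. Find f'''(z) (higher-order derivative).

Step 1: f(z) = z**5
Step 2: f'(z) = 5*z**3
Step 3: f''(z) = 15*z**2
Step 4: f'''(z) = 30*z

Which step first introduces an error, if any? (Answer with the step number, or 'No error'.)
Step 2

Step 2 is incorrect due to a wrong exponent.
The step shows: 5*z**3
The correct value should be: 5*z**4

Explanation: The exponent 4 on z was incorrectly written as 3: the term 5*z**4 was incorrectly written as 5*z**3
The later steps are derived from this incorrect expression, so the error originates in Step 2.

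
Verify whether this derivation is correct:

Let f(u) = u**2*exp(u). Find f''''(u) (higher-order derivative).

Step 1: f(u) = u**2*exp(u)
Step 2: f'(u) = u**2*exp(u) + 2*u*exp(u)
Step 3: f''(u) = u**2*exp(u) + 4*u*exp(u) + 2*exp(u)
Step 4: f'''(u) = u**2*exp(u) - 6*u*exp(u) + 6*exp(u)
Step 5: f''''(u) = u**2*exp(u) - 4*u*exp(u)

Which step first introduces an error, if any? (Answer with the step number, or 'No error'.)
Step 4

Step 4 is incorrect due to a sign flip.
The step shows: u**2*exp(u) - 6*u*exp(u) + 6*exp(u)
The correct value should be: u**2*exp(u) + 6*u*exp(u) + 6*exp(u)

Explanation: The sign of one term was flipped: the term 6*u*exp(u) was incorrectly written as -6*u*exp(u)
The later steps are derived from this incorrect expression, so the error originates in Step 4.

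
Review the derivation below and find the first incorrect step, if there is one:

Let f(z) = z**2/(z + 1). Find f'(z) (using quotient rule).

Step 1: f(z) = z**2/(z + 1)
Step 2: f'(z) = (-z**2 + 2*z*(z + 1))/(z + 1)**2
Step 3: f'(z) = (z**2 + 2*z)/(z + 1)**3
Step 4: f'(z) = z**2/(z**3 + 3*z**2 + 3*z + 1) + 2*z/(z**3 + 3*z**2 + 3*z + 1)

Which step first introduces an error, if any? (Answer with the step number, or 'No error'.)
Step 3

Step 3 is incorrect due to a wrong exponent.
The step shows: (z**2 + 2*z)/(z + 1)**3
The correct value should be: (z**2 + 2*z)/(z + 1)**2

Explanation: The exponent -2 on z + 1 was incorrectly written as -3: the term (z**2 + 2*z)/(z + 1)**2 was incorrectly written as (z**2 + 2*z)/(z + 1)**3
The later steps are derived from this incorrect expression, so the error originates in Step 3.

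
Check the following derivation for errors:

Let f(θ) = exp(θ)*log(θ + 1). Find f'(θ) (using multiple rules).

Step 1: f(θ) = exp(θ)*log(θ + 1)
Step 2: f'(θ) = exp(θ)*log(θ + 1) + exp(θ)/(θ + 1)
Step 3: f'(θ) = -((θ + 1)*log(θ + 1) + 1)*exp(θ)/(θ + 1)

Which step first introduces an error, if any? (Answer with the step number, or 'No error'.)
Step 3

Step 3 is incorrect due to a sign flip.
The step shows: -((θ + 1)*log(θ + 1) + 1)*exp(θ)/(θ + 1)
The correct value should be: ((θ + 1)*log(θ + 1) + 1)*exp(θ)/(θ + 1)

Explanation: The sign of the whole expression was flipped: the term ((θ + 1)*log(θ + 1) + 1)*exp(θ)/(θ + 1) was incorrectly written as -((θ + 1)*log(θ + 1) + 1)*exp(θ)/(θ + 1)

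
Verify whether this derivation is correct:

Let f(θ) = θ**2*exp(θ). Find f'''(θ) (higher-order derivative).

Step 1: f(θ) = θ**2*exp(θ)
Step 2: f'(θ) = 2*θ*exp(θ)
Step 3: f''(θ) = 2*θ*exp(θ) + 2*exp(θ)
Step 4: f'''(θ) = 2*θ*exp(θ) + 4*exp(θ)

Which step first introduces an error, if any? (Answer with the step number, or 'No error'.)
Step 2

Step 2 is incorrect due to a dropped term.
The step shows: 2*θ*exp(θ)
The correct value should be: θ**2*exp(θ) + 2*θ*exp(θ)

Explanation: A term was dropped: the term θ**2*exp(θ) was incorrectly omitted
The later steps are derived from this incorrect expression, so the error originates in Step 2.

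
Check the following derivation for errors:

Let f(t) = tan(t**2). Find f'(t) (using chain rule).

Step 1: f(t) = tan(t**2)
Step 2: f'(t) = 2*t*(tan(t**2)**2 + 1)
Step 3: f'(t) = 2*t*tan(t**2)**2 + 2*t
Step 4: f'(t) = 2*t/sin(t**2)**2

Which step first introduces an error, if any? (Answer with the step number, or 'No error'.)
Step 4

Step 4 is incorrect due to a wrong trig function.
The step shows: 2*t/sin(t**2)**2
The correct value should be: 2*t/cos(t**2)**2

Explanation: cos(t**2) was incorrectly written as sin(t**2): the term 2*t/cos(t**2)**2 was incorrectly written as 2*t/sin(t**2)**2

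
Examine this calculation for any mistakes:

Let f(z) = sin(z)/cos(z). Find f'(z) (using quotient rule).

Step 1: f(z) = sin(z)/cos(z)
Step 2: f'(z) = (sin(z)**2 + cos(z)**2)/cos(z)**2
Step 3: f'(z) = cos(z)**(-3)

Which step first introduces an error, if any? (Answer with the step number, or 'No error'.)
Step 3

Step 3 is incorrect due to a wrong exponent.
The step shows: cos(z)**(-3)
The correct value should be: cos(z)**(-2)

Explanation: The exponent -2 on cos(z) was incorrectly written as -3: the term cos(z)**(-2) was incorrectly written as cos(z)**(-3)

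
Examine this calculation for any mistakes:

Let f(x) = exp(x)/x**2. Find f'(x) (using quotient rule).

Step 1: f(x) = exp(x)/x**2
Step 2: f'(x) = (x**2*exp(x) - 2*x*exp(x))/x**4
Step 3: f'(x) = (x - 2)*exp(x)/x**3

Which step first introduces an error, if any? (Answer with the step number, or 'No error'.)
No error

All steps in this derivation are correct.
The final answer f'(x) = (x - 2)*exp(x)/x**3 is valid.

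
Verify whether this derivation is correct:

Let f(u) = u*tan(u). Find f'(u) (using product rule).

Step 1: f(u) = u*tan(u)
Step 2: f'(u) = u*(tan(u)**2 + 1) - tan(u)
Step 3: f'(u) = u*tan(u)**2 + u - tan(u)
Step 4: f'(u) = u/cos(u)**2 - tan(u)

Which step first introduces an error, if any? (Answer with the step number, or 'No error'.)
Step 2

Step 2 is incorrect due to a sign flip.
The step shows: u*(tan(u)**2 + 1) - tan(u)
The correct value should be: u*(tan(u)**2 + 1) + tan(u)

Explanation: The sign of one term was flipped: the term tan(u) was incorrectly written as -tan(u)
The later steps are derived from this incorrect expression, so the error originates in Step 2.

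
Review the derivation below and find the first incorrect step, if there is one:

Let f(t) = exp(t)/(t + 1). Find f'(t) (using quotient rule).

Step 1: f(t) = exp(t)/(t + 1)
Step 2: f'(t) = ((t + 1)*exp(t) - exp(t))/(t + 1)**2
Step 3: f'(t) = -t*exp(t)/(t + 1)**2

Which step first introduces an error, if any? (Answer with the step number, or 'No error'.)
Step 3

Step 3 is incorrect due to a sign flip.
The step shows: -t*exp(t)/(t + 1)**2
The correct value should be: t*exp(t)/(t + 1)**2

Explanation: The sign of the whole expression was flipped: the term t*exp(t)/(t + 1)**2 was incorrectly written as -t*exp(t)/(t + 1)**2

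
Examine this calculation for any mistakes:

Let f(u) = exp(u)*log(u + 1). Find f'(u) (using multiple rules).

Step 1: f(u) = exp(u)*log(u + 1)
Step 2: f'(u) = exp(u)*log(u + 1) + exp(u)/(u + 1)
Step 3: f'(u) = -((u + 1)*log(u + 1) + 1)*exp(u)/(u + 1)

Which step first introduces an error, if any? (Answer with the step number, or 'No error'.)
Step 3

Step 3 is incorrect due to a sign flip.
The step shows: -((u + 1)*log(u + 1) + 1)*exp(u)/(u + 1)
The correct value should be: ((u + 1)*log(u + 1) + 1)*exp(u)/(u + 1)

Explanation: The sign of the whole expression was flipped: the term ((u + 1)*log(u + 1) + 1)*exp(u)/(u + 1) was incorrectly written as -((u + 1)*log(u + 1) + 1)*exp(u)/(u + 1)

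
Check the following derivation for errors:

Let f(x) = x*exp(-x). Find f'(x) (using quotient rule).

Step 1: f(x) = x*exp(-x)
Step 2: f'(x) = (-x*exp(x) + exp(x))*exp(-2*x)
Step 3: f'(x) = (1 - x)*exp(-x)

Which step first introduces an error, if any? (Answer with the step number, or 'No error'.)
No error

All steps in this derivation are correct.
The final answer f'(x) = (1 - x)*exp(-x) is valid.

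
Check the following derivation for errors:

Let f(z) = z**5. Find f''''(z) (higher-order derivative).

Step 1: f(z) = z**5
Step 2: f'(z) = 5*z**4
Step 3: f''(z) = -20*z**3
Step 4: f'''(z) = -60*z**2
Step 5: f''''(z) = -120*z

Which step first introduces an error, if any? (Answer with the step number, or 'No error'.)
Step 3

Step 3 is incorrect due to a sign flip.
The step shows: -20*z**3
The correct value should be: 20*z**3

Explanation: The sign of the whole expression was flipped: the term 20*z**3 was incorrectly written as -20*z**3
The later steps are derived from this incorrect expression, so the error originates in Step 3.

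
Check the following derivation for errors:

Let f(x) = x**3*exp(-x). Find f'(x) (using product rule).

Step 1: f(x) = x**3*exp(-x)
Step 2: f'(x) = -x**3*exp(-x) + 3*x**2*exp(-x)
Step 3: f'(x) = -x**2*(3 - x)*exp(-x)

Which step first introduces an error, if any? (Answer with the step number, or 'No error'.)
Step 3

Step 3 is incorrect due to a sign flip.
The step shows: -x**2*(3 - x)*exp(-x)
The correct value should be: x**2*(3 - x)*exp(-x)

Explanation: The sign of the whole expression was flipped: the term x**2*(3 - x)*exp(-x) was incorrectly written as -x**2*(3 - x)*exp(-x)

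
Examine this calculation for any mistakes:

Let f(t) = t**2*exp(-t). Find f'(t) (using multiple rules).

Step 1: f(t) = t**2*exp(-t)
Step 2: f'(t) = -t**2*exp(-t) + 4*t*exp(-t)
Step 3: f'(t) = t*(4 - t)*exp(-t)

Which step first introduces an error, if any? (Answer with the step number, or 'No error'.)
Step 2

Step 2 is incorrect due to a wrong coefficient.
The step shows: -t**2*exp(-t) + 4*t*exp(-t)
The correct value should be: -t**2*exp(-t) + 2*t*exp(-t)

Explanation: The coefficient 2 was incorrectly written as 4: the term 2*t*exp(-t) was incorrectly written as 4*t*exp(-t)
The later steps are derived from this incorrect expression, so the error originates in Step 2.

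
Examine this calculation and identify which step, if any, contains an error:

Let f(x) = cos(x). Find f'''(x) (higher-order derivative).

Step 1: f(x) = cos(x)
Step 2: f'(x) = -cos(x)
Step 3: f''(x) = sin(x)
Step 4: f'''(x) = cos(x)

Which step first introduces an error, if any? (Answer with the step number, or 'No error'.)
Step 2

Step 2 is incorrect due to a wrong trig function.
The step shows: -cos(x)
The correct value should be: -sin(x)

Explanation: sin(x) was incorrectly written as cos(x): the term -sin(x) was incorrectly written as -cos(x)
The later steps are derived from this incorrect expression, so the error originates in Step 2.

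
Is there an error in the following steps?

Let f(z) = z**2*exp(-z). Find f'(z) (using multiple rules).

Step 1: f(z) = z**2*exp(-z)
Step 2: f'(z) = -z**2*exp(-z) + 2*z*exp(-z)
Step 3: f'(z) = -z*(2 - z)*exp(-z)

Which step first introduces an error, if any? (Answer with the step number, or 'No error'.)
Step 3

Step 3 is incorrect due to a sign flip.
The step shows: -z*(2 - z)*exp(-z)
The correct value should be: z*(2 - z)*exp(-z)

Explanation: The sign of the whole expression was flipped: the term z*(2 - z)*exp(-z) was incorrectly written as -z*(2 - z)*exp(-z)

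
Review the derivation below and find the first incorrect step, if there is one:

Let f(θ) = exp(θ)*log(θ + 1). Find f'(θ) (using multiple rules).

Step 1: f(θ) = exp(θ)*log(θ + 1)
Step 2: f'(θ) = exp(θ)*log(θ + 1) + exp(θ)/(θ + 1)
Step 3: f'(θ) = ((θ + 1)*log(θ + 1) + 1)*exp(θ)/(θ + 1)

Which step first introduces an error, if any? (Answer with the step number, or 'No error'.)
No error

All steps in this derivation are correct.
The final answer f'(θ) = ((θ + 1)*log(θ + 1) + 1)*exp(θ)/(θ + 1) is valid.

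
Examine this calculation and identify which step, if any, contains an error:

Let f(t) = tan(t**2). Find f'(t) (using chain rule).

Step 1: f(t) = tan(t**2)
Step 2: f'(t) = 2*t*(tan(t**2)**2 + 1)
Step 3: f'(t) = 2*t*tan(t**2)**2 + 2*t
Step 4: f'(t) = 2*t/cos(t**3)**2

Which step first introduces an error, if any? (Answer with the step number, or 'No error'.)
Step 4

Step 4 is incorrect due to a wrong exponent.
The step shows: 2*t/cos(t**3)**2
The correct value should be: 2*t/cos(t**2)**2

Explanation: The exponent 2 on t was incorrectly written as 3: the term 2*t/cos(t**2)**2 was incorrectly written as 2*t/cos(t**3)**2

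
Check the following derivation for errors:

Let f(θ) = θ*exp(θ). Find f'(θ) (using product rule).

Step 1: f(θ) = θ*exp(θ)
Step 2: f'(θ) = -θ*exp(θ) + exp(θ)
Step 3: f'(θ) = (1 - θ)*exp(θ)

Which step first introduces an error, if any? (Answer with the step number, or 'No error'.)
Step 2

Step 2 is incorrect due to a sign flip.
The step shows: -θ*exp(θ) + exp(θ)
The correct value should be: θ*exp(θ) + exp(θ)

Explanation: The sign of one term was flipped: the term θ*exp(θ) was incorrectly written as -θ*exp(θ)
The later steps are derived from this incorrect expression, so the error originates in Step 2.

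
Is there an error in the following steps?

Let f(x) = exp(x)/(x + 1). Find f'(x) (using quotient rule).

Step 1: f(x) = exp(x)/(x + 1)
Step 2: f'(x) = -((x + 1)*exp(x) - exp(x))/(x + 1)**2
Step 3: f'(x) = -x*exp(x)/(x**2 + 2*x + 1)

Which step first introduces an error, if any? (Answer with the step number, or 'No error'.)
Step 2

Step 2 is incorrect due to a sign flip.
The step shows: -((x + 1)*exp(x) - exp(x))/(x + 1)**2
The correct value should be: ((x + 1)*exp(x) - exp(x))/(x + 1)**2

Explanation: The sign of the whole expression was flipped: the term ((x + 1)*exp(x) - exp(x))/(x + 1)**2 was incorrectly written as -((x + 1)*exp(x) - exp(x))/(x + 1)**2
The later steps are derived from this incorrect expression, so the error originates in Step 2.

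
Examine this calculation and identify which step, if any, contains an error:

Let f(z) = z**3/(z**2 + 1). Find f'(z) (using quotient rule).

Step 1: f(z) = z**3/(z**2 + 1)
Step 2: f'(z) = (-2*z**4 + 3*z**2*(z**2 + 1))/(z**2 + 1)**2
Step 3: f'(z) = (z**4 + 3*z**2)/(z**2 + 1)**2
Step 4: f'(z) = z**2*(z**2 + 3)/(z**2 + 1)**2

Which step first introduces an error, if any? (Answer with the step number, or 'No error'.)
No error

All steps in this derivation are correct.
The final answer f'(z) = z**2*(z**2 + 3)/(z**2 + 1)**2 is valid.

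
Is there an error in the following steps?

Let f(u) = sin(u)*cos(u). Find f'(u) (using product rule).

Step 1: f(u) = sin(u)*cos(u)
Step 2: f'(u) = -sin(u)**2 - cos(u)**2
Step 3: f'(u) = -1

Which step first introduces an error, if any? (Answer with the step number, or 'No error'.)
Step 2

Step 2 is incorrect due to a sign flip.
The step shows: -sin(u)**2 - cos(u)**2
The correct value should be: -sin(u)**2 + cos(u)**2

Explanation: The sign of one term was flipped: the term cos(u)**2 was incorrectly written as -cos(u)**2
The later steps are derived from this incorrect expression, so the error originates in Step 2.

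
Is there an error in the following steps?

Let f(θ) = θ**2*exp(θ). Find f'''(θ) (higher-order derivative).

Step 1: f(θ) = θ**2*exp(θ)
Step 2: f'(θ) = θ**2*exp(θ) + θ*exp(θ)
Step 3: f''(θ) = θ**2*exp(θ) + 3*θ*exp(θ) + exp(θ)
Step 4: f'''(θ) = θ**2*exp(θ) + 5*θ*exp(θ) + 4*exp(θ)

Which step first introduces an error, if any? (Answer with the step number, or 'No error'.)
Step 2

Step 2 is incorrect due to a wrong coefficient.
The step shows: θ**2*exp(θ) + θ*exp(θ)
The correct value should be: θ**2*exp(θ) + 2*θ*exp(θ)

Explanation: The coefficient 2 was incorrectly written as 1: the term 2*θ*exp(θ) was incorrectly written as θ*exp(θ)
The later steps are derived from this incorrect expression, so the error originates in Step 2.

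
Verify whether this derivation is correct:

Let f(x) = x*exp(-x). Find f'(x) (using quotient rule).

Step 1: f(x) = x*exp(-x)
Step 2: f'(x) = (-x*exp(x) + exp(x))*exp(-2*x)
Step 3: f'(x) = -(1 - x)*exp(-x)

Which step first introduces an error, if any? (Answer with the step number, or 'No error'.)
Step 3

Step 3 is incorrect due to a sign flip.
The step shows: -(1 - x)*exp(-x)
The correct value should be: (1 - x)*exp(-x)

Explanation: The sign of the whole expression was flipped: the term (1 - x)*exp(-x) was incorrectly written as -(1 - x)*exp(-x)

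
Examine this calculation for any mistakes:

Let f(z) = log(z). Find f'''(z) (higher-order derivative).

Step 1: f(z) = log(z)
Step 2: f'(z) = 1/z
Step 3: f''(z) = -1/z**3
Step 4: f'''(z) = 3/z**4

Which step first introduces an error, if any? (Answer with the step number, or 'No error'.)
Step 3

Step 3 is incorrect due to a wrong exponent.
The step shows: -1/z**3
The correct value should be: -1/z**2

Explanation: The exponent -2 on z was incorrectly written as -3: the term -1/z**2 was incorrectly written as -1/z**3
The later steps are derived from this incorrect expression, so the error originates in Step 3.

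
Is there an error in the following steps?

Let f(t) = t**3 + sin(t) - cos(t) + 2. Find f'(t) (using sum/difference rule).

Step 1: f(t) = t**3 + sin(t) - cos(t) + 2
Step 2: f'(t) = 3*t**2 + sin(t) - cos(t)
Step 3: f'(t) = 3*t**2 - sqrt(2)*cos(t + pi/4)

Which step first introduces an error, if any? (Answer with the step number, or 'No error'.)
Step 2

Step 2 is incorrect due to a sign flip.
The step shows: 3*t**2 + sin(t) - cos(t)
The correct value should be: 3*t**2 + sin(t) + cos(t)

Explanation: The sign of one term was flipped: the term cos(t) was incorrectly written as -cos(t)
The later steps are derived from this incorrect expression, so the error originates in Step 2.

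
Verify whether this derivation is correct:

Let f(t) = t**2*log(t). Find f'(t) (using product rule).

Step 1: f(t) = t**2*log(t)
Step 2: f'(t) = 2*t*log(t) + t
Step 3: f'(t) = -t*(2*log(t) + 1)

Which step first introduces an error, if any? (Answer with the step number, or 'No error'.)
Step 3

Step 3 is incorrect due to a sign flip.
The step shows: -t*(2*log(t) + 1)
The correct value should be: t*(2*log(t) + 1)

Explanation: The sign of the whole expression was flipped: the term t*(2*log(t) + 1) was incorrectly written as -t*(2*log(t) + 1)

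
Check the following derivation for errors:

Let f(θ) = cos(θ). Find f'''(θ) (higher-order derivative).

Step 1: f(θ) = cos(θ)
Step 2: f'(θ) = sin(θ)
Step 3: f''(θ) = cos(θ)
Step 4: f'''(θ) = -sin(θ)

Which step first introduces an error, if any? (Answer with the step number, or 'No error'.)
Step 2

Step 2 is incorrect due to a sign flip.
The step shows: sin(θ)
The correct value should be: -sin(θ)

Explanation: The sign of the whole expression was flipped: the term -sin(θ) was incorrectly written as sin(θ)
The later steps are derived from this incorrect expression, so the error originates in Step 2.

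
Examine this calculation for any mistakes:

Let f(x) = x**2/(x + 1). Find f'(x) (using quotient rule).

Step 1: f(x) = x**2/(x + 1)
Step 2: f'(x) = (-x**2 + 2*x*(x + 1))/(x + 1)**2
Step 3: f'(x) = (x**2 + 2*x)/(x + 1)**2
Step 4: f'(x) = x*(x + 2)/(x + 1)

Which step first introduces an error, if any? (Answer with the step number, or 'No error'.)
Step 4

Step 4 is incorrect due to a wrong exponent.
The step shows: x*(x + 2)/(x + 1)
The correct value should be: x*(x + 2)/(x + 1)**2

Explanation: The exponent -2 on x + 1 was incorrectly written as -1: the term x*(x + 2)/(x + 1)**2 was incorrectly written as x*(x + 2)/(x + 1)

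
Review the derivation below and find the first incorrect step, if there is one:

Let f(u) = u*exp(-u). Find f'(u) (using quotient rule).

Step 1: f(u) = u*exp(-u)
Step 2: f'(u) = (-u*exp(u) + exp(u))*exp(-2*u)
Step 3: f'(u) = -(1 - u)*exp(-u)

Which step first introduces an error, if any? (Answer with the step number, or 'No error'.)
Step 3

Step 3 is incorrect due to a sign flip.
The step shows: -(1 - u)*exp(-u)
The correct value should be: (1 - u)*exp(-u)

Explanation: The sign of the whole expression was flipped: the term (1 - u)*exp(-u) was incorrectly written as -(1 - u)*exp(-u)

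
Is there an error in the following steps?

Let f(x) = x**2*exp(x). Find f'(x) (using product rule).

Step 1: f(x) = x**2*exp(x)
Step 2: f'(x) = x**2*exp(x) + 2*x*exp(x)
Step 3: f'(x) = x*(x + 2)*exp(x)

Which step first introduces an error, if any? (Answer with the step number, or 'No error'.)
No error

All steps in this derivation are correct.
The final answer f'(x) = x*(x + 2)*exp(x) is valid.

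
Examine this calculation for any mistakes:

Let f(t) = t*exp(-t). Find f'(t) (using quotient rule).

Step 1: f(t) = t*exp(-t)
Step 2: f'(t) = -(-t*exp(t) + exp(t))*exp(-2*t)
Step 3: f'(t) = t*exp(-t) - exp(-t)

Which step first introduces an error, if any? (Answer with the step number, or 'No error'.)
Step 2

Step 2 is incorrect due to a sign flip.
The step shows: -(-t*exp(t) + exp(t))*exp(-2*t)
The correct value should be: (-t*exp(t) + exp(t))*exp(-2*t)

Explanation: The sign of the whole expression was flipped: the term (-t*exp(t) + exp(t))*exp(-2*t) was incorrectly written as -(-t*exp(t) + exp(t))*exp(-2*t)
The later steps are derived from this incorrect expression, so the error originates in Step 2.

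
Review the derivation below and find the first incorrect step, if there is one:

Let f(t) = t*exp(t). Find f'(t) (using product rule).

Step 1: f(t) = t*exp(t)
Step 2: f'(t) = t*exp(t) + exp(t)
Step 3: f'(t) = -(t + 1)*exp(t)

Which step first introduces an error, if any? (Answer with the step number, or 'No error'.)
Step 3

Step 3 is incorrect due to a sign flip.
The step shows: -(t + 1)*exp(t)
The correct value should be: (t + 1)*exp(t)

Explanation: The sign of the whole expression was flipped: the term (t + 1)*exp(t) was incorrectly written as -(t + 1)*exp(t)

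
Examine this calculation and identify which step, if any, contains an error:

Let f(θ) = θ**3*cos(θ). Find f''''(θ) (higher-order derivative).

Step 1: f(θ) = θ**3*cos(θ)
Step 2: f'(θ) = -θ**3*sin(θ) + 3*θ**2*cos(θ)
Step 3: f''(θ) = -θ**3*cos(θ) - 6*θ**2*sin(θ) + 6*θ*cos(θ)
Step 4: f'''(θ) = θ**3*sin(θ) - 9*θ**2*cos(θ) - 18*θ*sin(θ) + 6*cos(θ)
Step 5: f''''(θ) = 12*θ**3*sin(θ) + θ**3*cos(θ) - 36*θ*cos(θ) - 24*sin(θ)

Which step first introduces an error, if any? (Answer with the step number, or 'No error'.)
Step 5

Step 5 is incorrect due to a wrong exponent.
The step shows: 12*θ**3*sin(θ) + θ**3*cos(θ) - 36*θ*cos(θ) - 24*sin(θ)
The correct value should be: θ**3*cos(θ) + 12*θ**2*sin(θ) - 36*θ*cos(θ) - 24*sin(θ)

Explanation: The exponent 2 on θ was incorrectly written as 3: the term 12*θ**2*sin(θ) was incorrectly written as 12*θ**3*sin(θ)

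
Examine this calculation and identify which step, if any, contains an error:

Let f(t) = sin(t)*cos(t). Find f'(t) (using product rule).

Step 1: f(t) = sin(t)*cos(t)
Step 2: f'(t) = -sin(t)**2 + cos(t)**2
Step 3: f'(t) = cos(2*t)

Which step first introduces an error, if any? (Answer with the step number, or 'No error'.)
No error

All steps in this derivation are correct.
The final answer f'(t) = cos(2*t) is valid.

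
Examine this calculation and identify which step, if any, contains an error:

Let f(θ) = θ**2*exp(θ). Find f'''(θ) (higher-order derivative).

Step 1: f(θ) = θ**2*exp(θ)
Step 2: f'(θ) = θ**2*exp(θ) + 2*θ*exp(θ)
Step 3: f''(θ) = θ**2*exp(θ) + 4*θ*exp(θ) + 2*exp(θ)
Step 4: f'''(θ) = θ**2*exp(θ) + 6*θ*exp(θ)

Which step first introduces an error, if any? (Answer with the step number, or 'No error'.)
Step 4

Step 4 is incorrect due to a dropped term.
The step shows: θ**2*exp(θ) + 6*θ*exp(θ)
The correct value should be: θ**2*exp(θ) + 6*θ*exp(θ) + 6*exp(θ)

Explanation: A term was dropped: the term 6*exp(θ) was incorrectly omitted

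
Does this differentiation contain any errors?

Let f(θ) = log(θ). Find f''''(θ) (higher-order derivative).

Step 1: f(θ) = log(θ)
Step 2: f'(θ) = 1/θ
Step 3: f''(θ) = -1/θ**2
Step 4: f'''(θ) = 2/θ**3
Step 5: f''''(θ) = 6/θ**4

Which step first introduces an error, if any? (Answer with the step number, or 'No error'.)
Step 5

Step 5 is incorrect due to a sign flip.
The step shows: 6/θ**4
The correct value should be: -6/θ**4

Explanation: The sign of the whole expression was flipped: the term -6/θ**4 was incorrectly written as 6/θ**4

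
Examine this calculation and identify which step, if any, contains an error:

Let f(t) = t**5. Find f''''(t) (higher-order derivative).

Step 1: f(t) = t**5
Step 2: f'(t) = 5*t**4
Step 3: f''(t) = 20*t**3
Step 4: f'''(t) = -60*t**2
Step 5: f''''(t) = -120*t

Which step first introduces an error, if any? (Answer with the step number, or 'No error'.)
Step 4

Step 4 is incorrect due to a sign flip.
The step shows: -60*t**2
The correct value should be: 60*t**2

Explanation: The sign of the whole expression was flipped: the term 60*t**2 was incorrectly written as -60*t**2
The later steps are derived from this incorrect expression, so the error originates in Step 4.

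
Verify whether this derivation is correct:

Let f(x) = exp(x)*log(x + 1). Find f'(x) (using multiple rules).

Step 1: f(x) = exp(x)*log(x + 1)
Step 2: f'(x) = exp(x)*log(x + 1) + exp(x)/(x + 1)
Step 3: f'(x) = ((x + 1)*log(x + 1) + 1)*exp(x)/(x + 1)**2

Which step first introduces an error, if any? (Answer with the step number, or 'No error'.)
Step 3

Step 3 is incorrect due to a wrong exponent.
The step shows: ((x + 1)*log(x + 1) + 1)*exp(x)/(x + 1)**2
The correct value should be: ((x + 1)*log(x + 1) + 1)*exp(x)/(x + 1)

Explanation: The exponent -1 on x + 1 was incorrectly written as -2: the term ((x + 1)*log(x + 1) + 1)*exp(x)/(x + 1) was incorrectly written as ((x + 1)*log(x + 1) + 1)*exp(x)/(x + 1)**2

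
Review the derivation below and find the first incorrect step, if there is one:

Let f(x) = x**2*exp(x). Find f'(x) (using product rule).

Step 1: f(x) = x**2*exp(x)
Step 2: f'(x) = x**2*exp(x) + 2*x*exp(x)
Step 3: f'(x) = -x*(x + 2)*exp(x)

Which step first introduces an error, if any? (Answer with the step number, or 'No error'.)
Step 3

Step 3 is incorrect due to a sign flip.
The step shows: -x*(x + 2)*exp(x)
The correct value should be: x*(x + 2)*exp(x)

Explanation: The sign of the whole expression was flipped: the term x*(x + 2)*exp(x) was incorrectly written as -x*(x + 2)*exp(x)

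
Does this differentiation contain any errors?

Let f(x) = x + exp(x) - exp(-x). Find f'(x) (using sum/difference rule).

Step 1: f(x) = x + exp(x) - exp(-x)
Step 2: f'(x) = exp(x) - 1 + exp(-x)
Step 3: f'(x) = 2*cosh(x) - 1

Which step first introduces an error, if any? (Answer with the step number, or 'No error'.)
Step 2

Step 2 is incorrect due to a sign flip.
The step shows: exp(x) - 1 + exp(-x)
The correct value should be: exp(x) + 1 + exp(-x)

Explanation: The sign of one term was flipped: the term 1 was incorrectly written as -1
The later steps are derived from this incorrect expression, so the error originates in Step 2.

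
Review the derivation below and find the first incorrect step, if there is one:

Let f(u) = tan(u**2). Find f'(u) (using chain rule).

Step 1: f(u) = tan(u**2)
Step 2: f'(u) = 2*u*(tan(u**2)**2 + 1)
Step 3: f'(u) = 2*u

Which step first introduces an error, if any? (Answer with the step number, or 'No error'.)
Step 3

Step 3 is incorrect due to a dropped term.
The step shows: 2*u
The correct value should be: 2*u*tan(u**2)**2 + 2*u

Explanation: A term was dropped: the term 2*u*tan(u**2)**2 was incorrectly omitted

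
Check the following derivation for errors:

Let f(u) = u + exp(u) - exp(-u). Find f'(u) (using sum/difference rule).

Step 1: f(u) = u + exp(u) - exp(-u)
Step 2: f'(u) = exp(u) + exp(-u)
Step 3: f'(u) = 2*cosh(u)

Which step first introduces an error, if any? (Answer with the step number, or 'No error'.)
Step 2

Step 2 is incorrect due to a dropped term.
The step shows: exp(u) + exp(-u)
The correct value should be: exp(u) + 1 + exp(-u)

Explanation: A term was dropped: the term 1 was incorrectly omitted
The later steps are derived from this incorrect expression, so the error originates in Step 2.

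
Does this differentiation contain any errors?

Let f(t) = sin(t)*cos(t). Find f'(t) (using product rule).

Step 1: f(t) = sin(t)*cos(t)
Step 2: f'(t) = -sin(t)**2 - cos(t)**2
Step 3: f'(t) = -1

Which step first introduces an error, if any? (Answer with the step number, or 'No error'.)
Step 2

Step 2 is incorrect due to a sign flip.
The step shows: -sin(t)**2 - cos(t)**2
The correct value should be: -sin(t)**2 + cos(t)**2

Explanation: The sign of one term was flipped: the term cos(t)**2 was incorrectly written as -cos(t)**2
The later steps are derived from this incorrect expression, so the error originates in Step 2.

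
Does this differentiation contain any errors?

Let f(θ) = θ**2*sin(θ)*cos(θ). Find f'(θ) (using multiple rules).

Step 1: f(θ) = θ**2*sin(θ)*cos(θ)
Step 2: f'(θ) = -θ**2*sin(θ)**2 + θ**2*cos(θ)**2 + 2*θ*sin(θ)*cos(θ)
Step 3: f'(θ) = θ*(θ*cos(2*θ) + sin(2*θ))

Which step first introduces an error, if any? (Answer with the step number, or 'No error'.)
No error

All steps in this derivation are correct.
The final answer f'(θ) = θ*(θ*cos(2*θ) + sin(2*θ)) is valid.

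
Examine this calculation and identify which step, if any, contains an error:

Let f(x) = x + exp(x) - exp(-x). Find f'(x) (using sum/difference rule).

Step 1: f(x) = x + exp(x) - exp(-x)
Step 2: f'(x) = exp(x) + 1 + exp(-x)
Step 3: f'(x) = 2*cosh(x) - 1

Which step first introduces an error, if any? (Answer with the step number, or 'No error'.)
Step 3

Step 3 is incorrect due to a sign flip.
The step shows: 2*cosh(x) - 1
The correct value should be: 2*cosh(x) + 1

Explanation: The sign of one term was flipped: the term 1 was incorrectly written as -1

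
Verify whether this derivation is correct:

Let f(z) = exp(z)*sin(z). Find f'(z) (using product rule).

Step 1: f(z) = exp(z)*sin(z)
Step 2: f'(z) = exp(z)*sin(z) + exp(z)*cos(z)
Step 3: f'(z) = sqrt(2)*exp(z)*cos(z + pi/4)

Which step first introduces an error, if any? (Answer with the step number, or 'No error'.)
Step 3

Step 3 is incorrect due to a wrong trig function.
The step shows: sqrt(2)*exp(z)*cos(z + pi/4)
The correct value should be: sqrt(2)*exp(z)*sin(z + pi/4)

Explanation: sin(z + pi/4) was incorrectly written as cos(z + pi/4): the term sqrt(2)*exp(z)*sin(z + pi/4) was incorrectly written as sqrt(2)*exp(z)*cos(z + pi/4)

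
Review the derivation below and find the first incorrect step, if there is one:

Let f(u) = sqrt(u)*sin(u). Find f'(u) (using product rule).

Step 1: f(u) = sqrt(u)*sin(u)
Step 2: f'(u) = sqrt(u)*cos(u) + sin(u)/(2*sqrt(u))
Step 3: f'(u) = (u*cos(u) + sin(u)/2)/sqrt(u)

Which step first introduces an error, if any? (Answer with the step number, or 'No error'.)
No error

All steps in this derivation are correct.
The final answer f'(u) = (u*cos(u) + sin(u)/2)/sqrt(u) is valid.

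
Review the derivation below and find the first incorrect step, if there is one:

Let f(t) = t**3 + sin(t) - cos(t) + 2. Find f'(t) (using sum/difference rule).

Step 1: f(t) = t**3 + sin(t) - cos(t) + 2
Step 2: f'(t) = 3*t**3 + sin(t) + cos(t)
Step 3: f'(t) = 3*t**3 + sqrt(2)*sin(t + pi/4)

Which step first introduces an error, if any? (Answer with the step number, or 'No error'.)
Step 2

Step 2 is incorrect due to a wrong exponent.
The step shows: 3*t**3 + sin(t) + cos(t)
The correct value should be: 3*t**2 + sin(t) + cos(t)

Explanation: The exponent 2 on t was incorrectly written as 3: the term 3*t**2 was incorrectly written as 3*t**3
The later steps are derived from this incorrect expression, so the error originates in Step 2.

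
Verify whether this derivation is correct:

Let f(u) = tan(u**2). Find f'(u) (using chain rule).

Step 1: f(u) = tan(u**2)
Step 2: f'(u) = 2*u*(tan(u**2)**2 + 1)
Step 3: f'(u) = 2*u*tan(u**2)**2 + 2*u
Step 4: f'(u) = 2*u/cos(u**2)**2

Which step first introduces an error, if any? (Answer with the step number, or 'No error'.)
No error

All steps in this derivation are correct.
The final answer f'(u) = 2*u/cos(u**2)**2 is valid.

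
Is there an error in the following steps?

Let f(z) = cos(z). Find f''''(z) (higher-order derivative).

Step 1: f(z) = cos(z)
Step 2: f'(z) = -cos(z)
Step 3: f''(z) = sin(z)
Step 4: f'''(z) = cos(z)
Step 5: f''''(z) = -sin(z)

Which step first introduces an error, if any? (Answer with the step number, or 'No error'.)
Step 2

Step 2 is incorrect due to a wrong trig function.
The step shows: -cos(z)
The correct value should be: -sin(z)

Explanation: sin(z) was incorrectly written as cos(z): the term -sin(z) was incorrectly written as -cos(z)
The later steps are derived from this incorrect expression, so the error originates in Step 2.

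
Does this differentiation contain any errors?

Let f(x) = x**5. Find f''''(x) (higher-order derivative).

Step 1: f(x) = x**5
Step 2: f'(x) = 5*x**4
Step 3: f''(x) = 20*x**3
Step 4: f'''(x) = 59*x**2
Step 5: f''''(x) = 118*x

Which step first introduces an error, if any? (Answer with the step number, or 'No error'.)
Step 4

Step 4 is incorrect due to a wrong coefficient.
The step shows: 59*x**2
The correct value should be: 60*x**2

Explanation: The coefficient 60 was incorrectly written as 59: the term 60*x**2 was incorrectly written as 59*x**2
The later steps are derived from this incorrect expression, so the error originates in Step 4.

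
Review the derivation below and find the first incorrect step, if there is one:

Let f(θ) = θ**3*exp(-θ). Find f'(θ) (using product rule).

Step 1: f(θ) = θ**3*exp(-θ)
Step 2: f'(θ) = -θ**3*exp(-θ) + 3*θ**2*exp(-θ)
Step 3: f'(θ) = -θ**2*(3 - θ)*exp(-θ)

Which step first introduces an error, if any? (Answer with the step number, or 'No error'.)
Step 3

Step 3 is incorrect due to a sign flip.
The step shows: -θ**2*(3 - θ)*exp(-θ)
The correct value should be: θ**2*(3 - θ)*exp(-θ)

Explanation: The sign of the whole expression was flipped: the term θ**2*(3 - θ)*exp(-θ) was incorrectly written as -θ**2*(3 - θ)*exp(-θ)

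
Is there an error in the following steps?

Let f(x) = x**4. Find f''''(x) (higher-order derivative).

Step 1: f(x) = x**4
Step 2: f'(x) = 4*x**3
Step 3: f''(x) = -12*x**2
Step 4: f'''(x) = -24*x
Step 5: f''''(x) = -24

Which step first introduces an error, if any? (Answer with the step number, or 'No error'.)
Step 3

Step 3 is incorrect due to a sign flip.
The step shows: -12*x**2
The correct value should be: 12*x**2

Explanation: The sign of the whole expression was flipped: the term 12*x**2 was incorrectly written as -12*x**2
The later steps are derived from this incorrect expression, so the error originates in Step 3.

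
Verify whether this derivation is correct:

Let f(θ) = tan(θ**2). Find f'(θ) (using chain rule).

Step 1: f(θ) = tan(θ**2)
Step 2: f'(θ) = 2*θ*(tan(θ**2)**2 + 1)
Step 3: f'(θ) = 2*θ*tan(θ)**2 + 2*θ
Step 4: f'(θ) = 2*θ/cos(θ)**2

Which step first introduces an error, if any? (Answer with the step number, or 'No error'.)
Step 3

Step 3 is incorrect due to a wrong exponent.
The step shows: 2*θ*tan(θ)**2 + 2*θ
The correct value should be: 2*θ*tan(θ**2)**2 + 2*θ

Explanation: The exponent 2 on θ was incorrectly written as 1: the term 2*θ*tan(θ**2)**2 was incorrectly written as 2*θ*tan(θ)**2
The later steps are derived from this incorrect expression, so the error originates in Step 3.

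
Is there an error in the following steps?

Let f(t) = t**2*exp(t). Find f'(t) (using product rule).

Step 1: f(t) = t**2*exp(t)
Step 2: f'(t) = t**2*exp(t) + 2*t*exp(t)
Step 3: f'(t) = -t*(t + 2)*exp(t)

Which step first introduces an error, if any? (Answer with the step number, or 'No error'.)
Step 3

Step 3 is incorrect due to a sign flip.
The step shows: -t*(t + 2)*exp(t)
The correct value should be: t*(t + 2)*exp(t)

Explanation: The sign of the whole expression was flipped: the term t*(t + 2)*exp(t) was incorrectly written as -t*(t + 2)*exp(t)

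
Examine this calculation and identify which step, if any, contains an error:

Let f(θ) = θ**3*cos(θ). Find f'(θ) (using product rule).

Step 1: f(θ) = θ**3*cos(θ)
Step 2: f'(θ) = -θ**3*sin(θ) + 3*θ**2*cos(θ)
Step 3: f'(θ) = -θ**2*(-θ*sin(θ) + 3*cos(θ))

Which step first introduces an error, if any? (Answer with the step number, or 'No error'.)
Step 3

Step 3 is incorrect due to a sign flip.
The step shows: -θ**2*(-θ*sin(θ) + 3*cos(θ))
The correct value should be: θ**2*(-θ*sin(θ) + 3*cos(θ))

Explanation: The sign of the whole expression was flipped: the term θ**2*(-θ*sin(θ) + 3*cos(θ)) was incorrectly written as -θ**2*(-θ*sin(θ) + 3*cos(θ))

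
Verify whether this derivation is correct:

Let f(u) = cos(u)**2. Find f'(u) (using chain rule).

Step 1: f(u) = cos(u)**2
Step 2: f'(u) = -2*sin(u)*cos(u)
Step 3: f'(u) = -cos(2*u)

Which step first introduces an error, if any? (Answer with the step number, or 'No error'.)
Step 3

Step 3 is incorrect due to a wrong trig function.
The step shows: -cos(2*u)
The correct value should be: -sin(2*u)

Explanation: sin(2*u) was incorrectly written as cos(2*u): the term -sin(2*u) was incorrectly written as -cos(2*u)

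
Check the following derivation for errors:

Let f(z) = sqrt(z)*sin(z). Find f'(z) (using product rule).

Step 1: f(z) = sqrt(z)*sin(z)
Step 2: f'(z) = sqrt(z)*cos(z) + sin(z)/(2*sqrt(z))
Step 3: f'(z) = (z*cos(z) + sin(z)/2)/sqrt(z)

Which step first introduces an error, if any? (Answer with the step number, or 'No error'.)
No error

All steps in this derivation are correct.
The final answer f'(z) = (z*cos(z) + sin(z)/2)/sqrt(z) is valid.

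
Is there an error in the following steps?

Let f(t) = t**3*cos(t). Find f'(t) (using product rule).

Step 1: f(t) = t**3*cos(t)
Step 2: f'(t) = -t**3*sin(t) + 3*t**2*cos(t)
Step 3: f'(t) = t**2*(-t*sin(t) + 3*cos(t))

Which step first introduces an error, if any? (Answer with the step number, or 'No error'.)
No error

All steps in this derivation are correct.
The final answer f'(t) = t**2*(-t*sin(t) + 3*cos(t)) is valid.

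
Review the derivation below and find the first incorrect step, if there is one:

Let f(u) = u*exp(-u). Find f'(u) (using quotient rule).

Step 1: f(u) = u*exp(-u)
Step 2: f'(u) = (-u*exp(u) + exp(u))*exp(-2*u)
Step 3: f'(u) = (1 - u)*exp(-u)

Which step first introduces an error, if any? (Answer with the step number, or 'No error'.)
No error

All steps in this derivation are correct.
The final answer f'(u) = (1 - u)*exp(-u) is valid.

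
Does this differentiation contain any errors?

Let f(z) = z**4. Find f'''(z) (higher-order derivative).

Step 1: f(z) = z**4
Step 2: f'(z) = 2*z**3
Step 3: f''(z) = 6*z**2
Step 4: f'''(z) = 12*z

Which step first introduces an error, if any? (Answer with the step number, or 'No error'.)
Step 2

Step 2 is incorrect due to a wrong coefficient.
The step shows: 2*z**3
The correct value should be: 4*z**3

Explanation: The coefficient 4 was incorrectly written as 2: the term 4*z**3 was incorrectly written as 2*z**3
The later steps are derived from this incorrect expression, so the error originates in Step 2.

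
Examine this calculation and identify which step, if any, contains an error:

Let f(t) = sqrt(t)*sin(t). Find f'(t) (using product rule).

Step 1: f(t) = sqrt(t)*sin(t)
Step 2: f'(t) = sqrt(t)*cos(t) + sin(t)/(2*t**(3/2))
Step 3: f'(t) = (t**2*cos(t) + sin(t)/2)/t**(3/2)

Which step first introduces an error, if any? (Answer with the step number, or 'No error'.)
Step 2

Step 2 is incorrect due to a wrong exponent.
The step shows: sqrt(t)*cos(t) + sin(t)/(2*t**(3/2))
The correct value should be: sqrt(t)*cos(t) + sin(t)/(2*sqrt(t))

Explanation: The exponent -1/2 on t was incorrectly written as -3/2: the term sin(t)/(2*sqrt(t)) was incorrectly written as sin(t)/(2*t**(3/2))
The later steps are derived from this incorrect expression, so the error originates in Step 2.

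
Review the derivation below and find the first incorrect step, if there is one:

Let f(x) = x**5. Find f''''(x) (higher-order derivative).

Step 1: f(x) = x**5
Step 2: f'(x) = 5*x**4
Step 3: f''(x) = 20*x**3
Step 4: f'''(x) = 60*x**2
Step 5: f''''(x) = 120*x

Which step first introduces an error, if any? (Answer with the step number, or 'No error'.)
No error

All steps in this derivation are correct.
The final answer f''''(x) = 120*x is valid.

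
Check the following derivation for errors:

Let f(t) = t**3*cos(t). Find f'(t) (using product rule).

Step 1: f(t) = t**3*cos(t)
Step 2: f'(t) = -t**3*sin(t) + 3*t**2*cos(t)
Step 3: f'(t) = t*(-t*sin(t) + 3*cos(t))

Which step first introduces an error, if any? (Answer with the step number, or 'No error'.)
Step 3

Step 3 is incorrect due to a wrong exponent.
The step shows: t*(-t*sin(t) + 3*cos(t))
The correct value should be: t**2*(-t*sin(t) + 3*cos(t))

Explanation: The exponent 2 on t was incorrectly written as 1: the term t**2*(-t*sin(t) + 3*cos(t)) was incorrectly written as t*(-t*sin(t) + 3*cos(t))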